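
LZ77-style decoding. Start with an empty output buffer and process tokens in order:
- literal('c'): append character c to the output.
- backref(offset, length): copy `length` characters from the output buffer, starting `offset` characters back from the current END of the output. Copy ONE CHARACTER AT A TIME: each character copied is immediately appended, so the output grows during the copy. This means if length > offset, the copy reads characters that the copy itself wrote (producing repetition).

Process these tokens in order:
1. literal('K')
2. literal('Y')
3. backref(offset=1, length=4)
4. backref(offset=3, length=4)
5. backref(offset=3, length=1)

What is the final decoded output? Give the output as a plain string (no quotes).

Answer: KYYYYYYYYYY

Derivation:
Token 1: literal('K'). Output: "K"
Token 2: literal('Y'). Output: "KY"
Token 3: backref(off=1, len=4) (overlapping!). Copied 'YYYY' from pos 1. Output: "KYYYYY"
Token 4: backref(off=3, len=4) (overlapping!). Copied 'YYYY' from pos 3. Output: "KYYYYYYYYY"
Token 5: backref(off=3, len=1). Copied 'Y' from pos 7. Output: "KYYYYYYYYYY"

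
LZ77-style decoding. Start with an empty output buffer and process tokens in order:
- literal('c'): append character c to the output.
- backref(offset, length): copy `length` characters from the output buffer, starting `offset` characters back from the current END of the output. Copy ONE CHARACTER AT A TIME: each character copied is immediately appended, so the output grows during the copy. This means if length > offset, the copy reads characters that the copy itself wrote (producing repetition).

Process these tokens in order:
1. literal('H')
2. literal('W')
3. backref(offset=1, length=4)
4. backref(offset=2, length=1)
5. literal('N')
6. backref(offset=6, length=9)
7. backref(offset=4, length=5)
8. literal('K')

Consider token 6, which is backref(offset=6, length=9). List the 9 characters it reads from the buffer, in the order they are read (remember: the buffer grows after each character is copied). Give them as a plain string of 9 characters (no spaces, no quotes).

Token 1: literal('H'). Output: "H"
Token 2: literal('W'). Output: "HW"
Token 3: backref(off=1, len=4) (overlapping!). Copied 'WWWW' from pos 1. Output: "HWWWWW"
Token 4: backref(off=2, len=1). Copied 'W' from pos 4. Output: "HWWWWWW"
Token 5: literal('N'). Output: "HWWWWWWN"
Token 6: backref(off=6, len=9). Buffer before: "HWWWWWWN" (len 8)
  byte 1: read out[2]='W', append. Buffer now: "HWWWWWWNW"
  byte 2: read out[3]='W', append. Buffer now: "HWWWWWWNWW"
  byte 3: read out[4]='W', append. Buffer now: "HWWWWWWNWWW"
  byte 4: read out[5]='W', append. Buffer now: "HWWWWWWNWWWW"
  byte 5: read out[6]='W', append. Buffer now: "HWWWWWWNWWWWW"
  byte 6: read out[7]='N', append. Buffer now: "HWWWWWWNWWWWWN"
  byte 7: read out[8]='W', append. Buffer now: "HWWWWWWNWWWWWNW"
  byte 8: read out[9]='W', append. Buffer now: "HWWWWWWNWWWWWNWW"
  byte 9: read out[10]='W', append. Buffer now: "HWWWWWWNWWWWWNWWW"

Answer: WWWWWNWWW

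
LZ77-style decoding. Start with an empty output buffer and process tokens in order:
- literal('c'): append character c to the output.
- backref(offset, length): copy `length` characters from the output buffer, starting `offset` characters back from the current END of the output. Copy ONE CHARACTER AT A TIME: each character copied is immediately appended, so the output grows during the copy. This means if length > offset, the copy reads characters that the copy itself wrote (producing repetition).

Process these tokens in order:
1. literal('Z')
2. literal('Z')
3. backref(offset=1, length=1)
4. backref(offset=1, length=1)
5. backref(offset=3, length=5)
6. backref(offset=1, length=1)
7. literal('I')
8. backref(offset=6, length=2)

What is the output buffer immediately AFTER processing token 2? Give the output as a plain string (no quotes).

Token 1: literal('Z'). Output: "Z"
Token 2: literal('Z'). Output: "ZZ"

Answer: ZZ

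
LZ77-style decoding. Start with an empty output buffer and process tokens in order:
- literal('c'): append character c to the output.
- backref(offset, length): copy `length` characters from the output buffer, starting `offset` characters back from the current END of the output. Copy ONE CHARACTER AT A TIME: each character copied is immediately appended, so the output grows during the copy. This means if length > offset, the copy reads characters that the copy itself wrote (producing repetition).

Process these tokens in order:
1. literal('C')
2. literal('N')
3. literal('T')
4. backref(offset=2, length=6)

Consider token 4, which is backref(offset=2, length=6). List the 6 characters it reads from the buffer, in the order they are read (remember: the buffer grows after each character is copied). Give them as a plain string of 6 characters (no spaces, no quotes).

Answer: NTNTNT

Derivation:
Token 1: literal('C'). Output: "C"
Token 2: literal('N'). Output: "CN"
Token 3: literal('T'). Output: "CNT"
Token 4: backref(off=2, len=6). Buffer before: "CNT" (len 3)
  byte 1: read out[1]='N', append. Buffer now: "CNTN"
  byte 2: read out[2]='T', append. Buffer now: "CNTNT"
  byte 3: read out[3]='N', append. Buffer now: "CNTNTN"
  byte 4: read out[4]='T', append. Buffer now: "CNTNTNT"
  byte 5: read out[5]='N', append. Buffer now: "CNTNTNTN"
  byte 6: read out[6]='T', append. Buffer now: "CNTNTNTNT"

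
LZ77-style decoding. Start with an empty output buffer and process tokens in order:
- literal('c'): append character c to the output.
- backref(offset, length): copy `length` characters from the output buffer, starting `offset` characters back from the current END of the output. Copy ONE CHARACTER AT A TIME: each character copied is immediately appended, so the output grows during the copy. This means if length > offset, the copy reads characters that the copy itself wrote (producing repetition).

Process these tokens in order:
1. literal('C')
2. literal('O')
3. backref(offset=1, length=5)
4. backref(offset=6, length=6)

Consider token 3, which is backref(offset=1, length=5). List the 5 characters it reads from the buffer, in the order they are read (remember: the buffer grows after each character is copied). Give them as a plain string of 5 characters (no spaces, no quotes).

Token 1: literal('C'). Output: "C"
Token 2: literal('O'). Output: "CO"
Token 3: backref(off=1, len=5). Buffer before: "CO" (len 2)
  byte 1: read out[1]='O', append. Buffer now: "COO"
  byte 2: read out[2]='O', append. Buffer now: "COOO"
  byte 3: read out[3]='O', append. Buffer now: "COOOO"
  byte 4: read out[4]='O', append. Buffer now: "COOOOO"
  byte 5: read out[5]='O', append. Buffer now: "COOOOOO"

Answer: OOOOO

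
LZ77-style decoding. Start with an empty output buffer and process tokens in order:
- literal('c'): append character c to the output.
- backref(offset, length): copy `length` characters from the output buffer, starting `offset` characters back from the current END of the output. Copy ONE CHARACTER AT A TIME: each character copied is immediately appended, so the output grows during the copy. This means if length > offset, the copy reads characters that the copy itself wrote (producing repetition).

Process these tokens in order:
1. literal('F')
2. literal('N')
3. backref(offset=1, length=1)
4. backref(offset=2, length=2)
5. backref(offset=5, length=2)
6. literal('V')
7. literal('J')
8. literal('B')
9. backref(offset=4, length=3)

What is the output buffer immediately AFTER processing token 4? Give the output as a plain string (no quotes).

Answer: FNNNN

Derivation:
Token 1: literal('F'). Output: "F"
Token 2: literal('N'). Output: "FN"
Token 3: backref(off=1, len=1). Copied 'N' from pos 1. Output: "FNN"
Token 4: backref(off=2, len=2). Copied 'NN' from pos 1. Output: "FNNNN"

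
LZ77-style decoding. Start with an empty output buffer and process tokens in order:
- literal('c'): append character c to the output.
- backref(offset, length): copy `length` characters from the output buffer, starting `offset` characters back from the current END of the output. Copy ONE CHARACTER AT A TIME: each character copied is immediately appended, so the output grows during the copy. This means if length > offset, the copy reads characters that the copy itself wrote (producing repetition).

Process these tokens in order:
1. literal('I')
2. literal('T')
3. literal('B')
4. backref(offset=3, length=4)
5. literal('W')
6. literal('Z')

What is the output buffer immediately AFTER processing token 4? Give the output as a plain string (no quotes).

Answer: ITBITBI

Derivation:
Token 1: literal('I'). Output: "I"
Token 2: literal('T'). Output: "IT"
Token 3: literal('B'). Output: "ITB"
Token 4: backref(off=3, len=4) (overlapping!). Copied 'ITBI' from pos 0. Output: "ITBITBI"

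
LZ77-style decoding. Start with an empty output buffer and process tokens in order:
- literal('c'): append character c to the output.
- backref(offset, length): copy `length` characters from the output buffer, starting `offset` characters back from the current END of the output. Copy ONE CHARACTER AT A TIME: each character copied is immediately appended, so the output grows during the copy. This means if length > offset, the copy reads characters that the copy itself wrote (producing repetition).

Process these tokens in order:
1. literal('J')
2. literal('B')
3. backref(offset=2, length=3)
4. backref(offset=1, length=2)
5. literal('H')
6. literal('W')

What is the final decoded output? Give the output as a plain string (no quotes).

Answer: JBJBJJJHW

Derivation:
Token 1: literal('J'). Output: "J"
Token 2: literal('B'). Output: "JB"
Token 3: backref(off=2, len=3) (overlapping!). Copied 'JBJ' from pos 0. Output: "JBJBJ"
Token 4: backref(off=1, len=2) (overlapping!). Copied 'JJ' from pos 4. Output: "JBJBJJJ"
Token 5: literal('H'). Output: "JBJBJJJH"
Token 6: literal('W'). Output: "JBJBJJJHW"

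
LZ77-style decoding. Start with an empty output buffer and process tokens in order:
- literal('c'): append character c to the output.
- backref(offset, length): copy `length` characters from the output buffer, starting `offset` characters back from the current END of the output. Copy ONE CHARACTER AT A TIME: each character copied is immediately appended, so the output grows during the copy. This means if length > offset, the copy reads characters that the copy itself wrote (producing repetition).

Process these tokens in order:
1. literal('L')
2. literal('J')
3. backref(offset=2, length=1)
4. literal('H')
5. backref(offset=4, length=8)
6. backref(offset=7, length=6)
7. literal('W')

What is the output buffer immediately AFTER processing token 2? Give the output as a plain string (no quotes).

Answer: LJ

Derivation:
Token 1: literal('L'). Output: "L"
Token 2: literal('J'). Output: "LJ"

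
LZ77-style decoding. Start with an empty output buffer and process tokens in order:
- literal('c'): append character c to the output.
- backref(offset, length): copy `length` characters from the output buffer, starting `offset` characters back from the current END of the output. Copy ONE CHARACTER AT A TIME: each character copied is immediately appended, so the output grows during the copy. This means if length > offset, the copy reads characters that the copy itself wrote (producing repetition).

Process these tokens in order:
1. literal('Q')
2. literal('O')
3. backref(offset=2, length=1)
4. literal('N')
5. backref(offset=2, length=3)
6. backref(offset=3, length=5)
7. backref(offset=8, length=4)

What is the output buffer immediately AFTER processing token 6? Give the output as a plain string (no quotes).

Answer: QOQNQNQQNQQN

Derivation:
Token 1: literal('Q'). Output: "Q"
Token 2: literal('O'). Output: "QO"
Token 3: backref(off=2, len=1). Copied 'Q' from pos 0. Output: "QOQ"
Token 4: literal('N'). Output: "QOQN"
Token 5: backref(off=2, len=3) (overlapping!). Copied 'QNQ' from pos 2. Output: "QOQNQNQ"
Token 6: backref(off=3, len=5) (overlapping!). Copied 'QNQQN' from pos 4. Output: "QOQNQNQQNQQN"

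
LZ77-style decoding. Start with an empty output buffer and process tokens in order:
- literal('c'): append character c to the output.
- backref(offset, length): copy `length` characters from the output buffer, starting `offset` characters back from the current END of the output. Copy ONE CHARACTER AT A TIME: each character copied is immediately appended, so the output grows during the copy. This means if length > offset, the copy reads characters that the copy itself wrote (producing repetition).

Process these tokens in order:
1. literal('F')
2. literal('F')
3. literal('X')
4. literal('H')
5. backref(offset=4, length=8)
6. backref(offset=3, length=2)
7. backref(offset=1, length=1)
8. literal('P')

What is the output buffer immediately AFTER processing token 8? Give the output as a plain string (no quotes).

Token 1: literal('F'). Output: "F"
Token 2: literal('F'). Output: "FF"
Token 3: literal('X'). Output: "FFX"
Token 4: literal('H'). Output: "FFXH"
Token 5: backref(off=4, len=8) (overlapping!). Copied 'FFXHFFXH' from pos 0. Output: "FFXHFFXHFFXH"
Token 6: backref(off=3, len=2). Copied 'FX' from pos 9. Output: "FFXHFFXHFFXHFX"
Token 7: backref(off=1, len=1). Copied 'X' from pos 13. Output: "FFXHFFXHFFXHFXX"
Token 8: literal('P'). Output: "FFXHFFXHFFXHFXXP"

Answer: FFXHFFXHFFXHFXXP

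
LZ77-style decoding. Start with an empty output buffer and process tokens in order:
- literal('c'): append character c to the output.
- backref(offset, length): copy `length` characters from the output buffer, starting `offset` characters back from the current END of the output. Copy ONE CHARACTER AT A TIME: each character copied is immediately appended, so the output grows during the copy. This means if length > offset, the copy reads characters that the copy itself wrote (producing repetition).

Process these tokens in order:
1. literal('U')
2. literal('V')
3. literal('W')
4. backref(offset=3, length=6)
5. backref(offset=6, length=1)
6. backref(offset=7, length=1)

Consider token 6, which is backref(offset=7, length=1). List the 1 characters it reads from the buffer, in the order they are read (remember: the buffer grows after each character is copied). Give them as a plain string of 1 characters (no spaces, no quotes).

Answer: U

Derivation:
Token 1: literal('U'). Output: "U"
Token 2: literal('V'). Output: "UV"
Token 3: literal('W'). Output: "UVW"
Token 4: backref(off=3, len=6) (overlapping!). Copied 'UVWUVW' from pos 0. Output: "UVWUVWUVW"
Token 5: backref(off=6, len=1). Copied 'U' from pos 3. Output: "UVWUVWUVWU"
Token 6: backref(off=7, len=1). Buffer before: "UVWUVWUVWU" (len 10)
  byte 1: read out[3]='U', append. Buffer now: "UVWUVWUVWUU"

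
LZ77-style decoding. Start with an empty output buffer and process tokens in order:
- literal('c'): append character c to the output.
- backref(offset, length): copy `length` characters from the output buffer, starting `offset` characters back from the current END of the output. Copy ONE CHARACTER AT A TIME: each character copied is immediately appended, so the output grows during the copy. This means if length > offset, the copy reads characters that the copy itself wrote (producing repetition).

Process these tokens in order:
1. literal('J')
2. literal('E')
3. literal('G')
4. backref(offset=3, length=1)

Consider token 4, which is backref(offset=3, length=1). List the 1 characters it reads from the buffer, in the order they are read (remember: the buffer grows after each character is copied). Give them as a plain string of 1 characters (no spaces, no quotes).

Answer: J

Derivation:
Token 1: literal('J'). Output: "J"
Token 2: literal('E'). Output: "JE"
Token 3: literal('G'). Output: "JEG"
Token 4: backref(off=3, len=1). Buffer before: "JEG" (len 3)
  byte 1: read out[0]='J', append. Buffer now: "JEGJ"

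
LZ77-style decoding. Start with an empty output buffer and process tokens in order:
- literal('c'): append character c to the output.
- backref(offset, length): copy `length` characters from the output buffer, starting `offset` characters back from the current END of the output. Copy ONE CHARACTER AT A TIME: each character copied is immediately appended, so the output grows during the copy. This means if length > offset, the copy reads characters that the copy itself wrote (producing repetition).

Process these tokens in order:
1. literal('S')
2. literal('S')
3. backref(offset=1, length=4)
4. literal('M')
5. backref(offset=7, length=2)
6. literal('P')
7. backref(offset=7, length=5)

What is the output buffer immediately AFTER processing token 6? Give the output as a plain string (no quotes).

Token 1: literal('S'). Output: "S"
Token 2: literal('S'). Output: "SS"
Token 3: backref(off=1, len=4) (overlapping!). Copied 'SSSS' from pos 1. Output: "SSSSSS"
Token 4: literal('M'). Output: "SSSSSSM"
Token 5: backref(off=7, len=2). Copied 'SS' from pos 0. Output: "SSSSSSMSS"
Token 6: literal('P'). Output: "SSSSSSMSSP"

Answer: SSSSSSMSSP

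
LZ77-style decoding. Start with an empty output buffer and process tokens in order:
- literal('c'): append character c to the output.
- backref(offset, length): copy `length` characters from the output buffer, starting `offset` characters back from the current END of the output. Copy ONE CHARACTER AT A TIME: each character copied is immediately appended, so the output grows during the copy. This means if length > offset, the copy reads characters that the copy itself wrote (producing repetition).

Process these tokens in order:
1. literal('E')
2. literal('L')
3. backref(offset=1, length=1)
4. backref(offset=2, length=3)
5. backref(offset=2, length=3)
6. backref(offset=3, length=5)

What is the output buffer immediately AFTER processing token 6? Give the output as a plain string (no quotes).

Token 1: literal('E'). Output: "E"
Token 2: literal('L'). Output: "EL"
Token 3: backref(off=1, len=1). Copied 'L' from pos 1. Output: "ELL"
Token 4: backref(off=2, len=3) (overlapping!). Copied 'LLL' from pos 1. Output: "ELLLLL"
Token 5: backref(off=2, len=3) (overlapping!). Copied 'LLL' from pos 4. Output: "ELLLLLLLL"
Token 6: backref(off=3, len=5) (overlapping!). Copied 'LLLLL' from pos 6. Output: "ELLLLLLLLLLLLL"

Answer: ELLLLLLLLLLLLL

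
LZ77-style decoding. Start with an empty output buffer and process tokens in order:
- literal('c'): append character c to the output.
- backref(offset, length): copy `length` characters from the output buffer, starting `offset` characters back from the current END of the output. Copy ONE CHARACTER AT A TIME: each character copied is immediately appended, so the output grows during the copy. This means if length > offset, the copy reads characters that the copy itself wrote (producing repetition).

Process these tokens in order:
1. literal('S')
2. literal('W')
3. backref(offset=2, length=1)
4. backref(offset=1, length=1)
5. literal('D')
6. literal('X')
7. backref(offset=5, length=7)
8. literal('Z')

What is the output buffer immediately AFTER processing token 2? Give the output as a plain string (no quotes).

Token 1: literal('S'). Output: "S"
Token 2: literal('W'). Output: "SW"

Answer: SW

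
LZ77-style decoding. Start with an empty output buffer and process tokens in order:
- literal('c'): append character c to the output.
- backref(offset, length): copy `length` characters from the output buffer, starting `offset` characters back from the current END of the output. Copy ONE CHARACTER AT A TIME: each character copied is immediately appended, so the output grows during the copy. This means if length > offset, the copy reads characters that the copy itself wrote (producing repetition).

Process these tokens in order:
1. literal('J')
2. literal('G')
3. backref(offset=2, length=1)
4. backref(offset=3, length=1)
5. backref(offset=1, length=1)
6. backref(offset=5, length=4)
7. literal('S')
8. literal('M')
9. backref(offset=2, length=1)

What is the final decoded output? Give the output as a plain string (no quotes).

Answer: JGJJJJGJJSMS

Derivation:
Token 1: literal('J'). Output: "J"
Token 2: literal('G'). Output: "JG"
Token 3: backref(off=2, len=1). Copied 'J' from pos 0. Output: "JGJ"
Token 4: backref(off=3, len=1). Copied 'J' from pos 0. Output: "JGJJ"
Token 5: backref(off=1, len=1). Copied 'J' from pos 3. Output: "JGJJJ"
Token 6: backref(off=5, len=4). Copied 'JGJJ' from pos 0. Output: "JGJJJJGJJ"
Token 7: literal('S'). Output: "JGJJJJGJJS"
Token 8: literal('M'). Output: "JGJJJJGJJSM"
Token 9: backref(off=2, len=1). Copied 'S' from pos 9. Output: "JGJJJJGJJSMS"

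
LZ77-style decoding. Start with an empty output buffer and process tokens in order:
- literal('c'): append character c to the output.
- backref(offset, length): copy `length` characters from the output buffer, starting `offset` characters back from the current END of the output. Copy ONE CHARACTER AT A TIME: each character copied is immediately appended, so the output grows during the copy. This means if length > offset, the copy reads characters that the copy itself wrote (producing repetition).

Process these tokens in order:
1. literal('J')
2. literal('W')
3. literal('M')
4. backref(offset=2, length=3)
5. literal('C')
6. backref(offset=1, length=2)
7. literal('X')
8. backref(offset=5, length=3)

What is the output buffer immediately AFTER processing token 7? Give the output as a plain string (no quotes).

Token 1: literal('J'). Output: "J"
Token 2: literal('W'). Output: "JW"
Token 3: literal('M'). Output: "JWM"
Token 4: backref(off=2, len=3) (overlapping!). Copied 'WMW' from pos 1. Output: "JWMWMW"
Token 5: literal('C'). Output: "JWMWMWC"
Token 6: backref(off=1, len=2) (overlapping!). Copied 'CC' from pos 6. Output: "JWMWMWCCC"
Token 7: literal('X'). Output: "JWMWMWCCCX"

Answer: JWMWMWCCCX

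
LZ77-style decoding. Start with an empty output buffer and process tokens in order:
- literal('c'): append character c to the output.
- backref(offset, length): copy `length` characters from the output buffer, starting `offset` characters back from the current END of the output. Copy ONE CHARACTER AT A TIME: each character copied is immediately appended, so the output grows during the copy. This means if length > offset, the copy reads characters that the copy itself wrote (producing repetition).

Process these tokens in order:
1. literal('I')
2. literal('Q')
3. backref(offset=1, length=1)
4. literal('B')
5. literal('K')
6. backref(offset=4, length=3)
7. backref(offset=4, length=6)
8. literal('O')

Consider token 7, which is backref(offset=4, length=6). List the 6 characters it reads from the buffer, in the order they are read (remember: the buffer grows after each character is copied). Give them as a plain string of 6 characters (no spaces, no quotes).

Answer: KQQBKQ

Derivation:
Token 1: literal('I'). Output: "I"
Token 2: literal('Q'). Output: "IQ"
Token 3: backref(off=1, len=1). Copied 'Q' from pos 1. Output: "IQQ"
Token 4: literal('B'). Output: "IQQB"
Token 5: literal('K'). Output: "IQQBK"
Token 6: backref(off=4, len=3). Copied 'QQB' from pos 1. Output: "IQQBKQQB"
Token 7: backref(off=4, len=6). Buffer before: "IQQBKQQB" (len 8)
  byte 1: read out[4]='K', append. Buffer now: "IQQBKQQBK"
  byte 2: read out[5]='Q', append. Buffer now: "IQQBKQQBKQ"
  byte 3: read out[6]='Q', append. Buffer now: "IQQBKQQBKQQ"
  byte 4: read out[7]='B', append. Buffer now: "IQQBKQQBKQQB"
  byte 5: read out[8]='K', append. Buffer now: "IQQBKQQBKQQBK"
  byte 6: read out[9]='Q', append. Buffer now: "IQQBKQQBKQQBKQ"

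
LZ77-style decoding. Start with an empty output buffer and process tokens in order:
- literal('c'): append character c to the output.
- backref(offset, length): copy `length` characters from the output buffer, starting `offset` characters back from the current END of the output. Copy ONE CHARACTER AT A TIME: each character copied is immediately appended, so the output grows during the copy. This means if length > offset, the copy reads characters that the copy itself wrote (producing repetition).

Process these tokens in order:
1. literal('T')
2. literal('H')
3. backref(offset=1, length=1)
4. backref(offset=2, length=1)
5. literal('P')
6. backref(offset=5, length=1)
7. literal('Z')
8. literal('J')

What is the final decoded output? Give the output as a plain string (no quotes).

Token 1: literal('T'). Output: "T"
Token 2: literal('H'). Output: "TH"
Token 3: backref(off=1, len=1). Copied 'H' from pos 1. Output: "THH"
Token 4: backref(off=2, len=1). Copied 'H' from pos 1. Output: "THHH"
Token 5: literal('P'). Output: "THHHP"
Token 6: backref(off=5, len=1). Copied 'T' from pos 0. Output: "THHHPT"
Token 7: literal('Z'). Output: "THHHPTZ"
Token 8: literal('J'). Output: "THHHPTZJ"

Answer: THHHPTZJ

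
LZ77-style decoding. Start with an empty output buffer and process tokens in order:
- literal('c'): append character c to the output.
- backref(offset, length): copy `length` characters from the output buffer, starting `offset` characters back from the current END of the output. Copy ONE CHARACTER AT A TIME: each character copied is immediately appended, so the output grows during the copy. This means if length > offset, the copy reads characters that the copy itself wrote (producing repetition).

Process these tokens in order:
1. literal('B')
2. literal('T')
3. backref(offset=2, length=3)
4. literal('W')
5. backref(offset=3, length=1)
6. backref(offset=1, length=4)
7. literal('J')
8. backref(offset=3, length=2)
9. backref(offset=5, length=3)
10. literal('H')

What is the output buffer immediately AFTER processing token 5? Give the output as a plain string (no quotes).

Answer: BTBTBWT

Derivation:
Token 1: literal('B'). Output: "B"
Token 2: literal('T'). Output: "BT"
Token 3: backref(off=2, len=3) (overlapping!). Copied 'BTB' from pos 0. Output: "BTBTB"
Token 4: literal('W'). Output: "BTBTBW"
Token 5: backref(off=3, len=1). Copied 'T' from pos 3. Output: "BTBTBWT"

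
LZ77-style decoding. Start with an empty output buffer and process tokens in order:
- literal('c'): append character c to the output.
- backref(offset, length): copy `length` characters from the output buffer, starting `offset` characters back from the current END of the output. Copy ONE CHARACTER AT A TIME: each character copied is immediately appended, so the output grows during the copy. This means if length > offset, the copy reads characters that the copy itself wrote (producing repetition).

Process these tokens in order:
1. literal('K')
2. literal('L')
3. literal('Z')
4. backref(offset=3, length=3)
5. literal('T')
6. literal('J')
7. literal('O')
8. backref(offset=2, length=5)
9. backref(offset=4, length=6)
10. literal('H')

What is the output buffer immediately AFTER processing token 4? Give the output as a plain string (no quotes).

Token 1: literal('K'). Output: "K"
Token 2: literal('L'). Output: "KL"
Token 3: literal('Z'). Output: "KLZ"
Token 4: backref(off=3, len=3). Copied 'KLZ' from pos 0. Output: "KLZKLZ"

Answer: KLZKLZ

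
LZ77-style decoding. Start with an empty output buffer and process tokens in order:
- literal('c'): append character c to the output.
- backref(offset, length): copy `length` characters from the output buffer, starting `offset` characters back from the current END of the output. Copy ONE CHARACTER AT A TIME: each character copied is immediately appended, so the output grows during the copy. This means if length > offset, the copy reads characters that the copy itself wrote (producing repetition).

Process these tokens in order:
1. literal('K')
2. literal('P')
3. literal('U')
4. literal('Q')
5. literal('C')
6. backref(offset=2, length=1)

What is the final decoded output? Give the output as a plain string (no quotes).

Answer: KPUQCQ

Derivation:
Token 1: literal('K'). Output: "K"
Token 2: literal('P'). Output: "KP"
Token 3: literal('U'). Output: "KPU"
Token 4: literal('Q'). Output: "KPUQ"
Token 5: literal('C'). Output: "KPUQC"
Token 6: backref(off=2, len=1). Copied 'Q' from pos 3. Output: "KPUQCQ"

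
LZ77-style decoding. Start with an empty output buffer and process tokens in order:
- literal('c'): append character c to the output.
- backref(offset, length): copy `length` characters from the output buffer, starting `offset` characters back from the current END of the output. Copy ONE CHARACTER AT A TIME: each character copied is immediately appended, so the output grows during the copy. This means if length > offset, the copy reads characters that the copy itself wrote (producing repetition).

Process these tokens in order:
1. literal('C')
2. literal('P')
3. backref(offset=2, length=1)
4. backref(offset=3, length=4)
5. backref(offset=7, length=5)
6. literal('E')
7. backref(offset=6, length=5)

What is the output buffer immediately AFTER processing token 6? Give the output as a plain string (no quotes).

Answer: CPCCPCCCPCCPE

Derivation:
Token 1: literal('C'). Output: "C"
Token 2: literal('P'). Output: "CP"
Token 3: backref(off=2, len=1). Copied 'C' from pos 0. Output: "CPC"
Token 4: backref(off=3, len=4) (overlapping!). Copied 'CPCC' from pos 0. Output: "CPCCPCC"
Token 5: backref(off=7, len=5). Copied 'CPCCP' from pos 0. Output: "CPCCPCCCPCCP"
Token 6: literal('E'). Output: "CPCCPCCCPCCPE"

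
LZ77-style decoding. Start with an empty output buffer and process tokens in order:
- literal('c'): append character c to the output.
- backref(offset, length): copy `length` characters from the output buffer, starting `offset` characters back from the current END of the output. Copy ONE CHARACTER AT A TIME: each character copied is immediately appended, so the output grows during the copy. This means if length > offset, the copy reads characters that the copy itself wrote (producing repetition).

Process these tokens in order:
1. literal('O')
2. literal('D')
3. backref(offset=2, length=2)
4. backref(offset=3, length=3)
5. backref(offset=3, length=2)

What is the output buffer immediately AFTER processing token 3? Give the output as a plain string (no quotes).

Token 1: literal('O'). Output: "O"
Token 2: literal('D'). Output: "OD"
Token 3: backref(off=2, len=2). Copied 'OD' from pos 0. Output: "ODOD"

Answer: ODOD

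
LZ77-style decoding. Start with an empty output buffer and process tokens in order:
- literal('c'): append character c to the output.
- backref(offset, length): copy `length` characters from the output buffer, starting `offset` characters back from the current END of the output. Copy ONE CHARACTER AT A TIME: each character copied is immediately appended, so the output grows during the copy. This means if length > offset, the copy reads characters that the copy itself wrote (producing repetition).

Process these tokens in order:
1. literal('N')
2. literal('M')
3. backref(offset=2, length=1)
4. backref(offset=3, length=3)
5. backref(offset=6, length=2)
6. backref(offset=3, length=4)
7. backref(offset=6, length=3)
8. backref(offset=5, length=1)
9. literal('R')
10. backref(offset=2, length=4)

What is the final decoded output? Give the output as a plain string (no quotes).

Answer: NMNNMNNMNNMNNMNMRMRMR

Derivation:
Token 1: literal('N'). Output: "N"
Token 2: literal('M'). Output: "NM"
Token 3: backref(off=2, len=1). Copied 'N' from pos 0. Output: "NMN"
Token 4: backref(off=3, len=3). Copied 'NMN' from pos 0. Output: "NMNNMN"
Token 5: backref(off=6, len=2). Copied 'NM' from pos 0. Output: "NMNNMNNM"
Token 6: backref(off=3, len=4) (overlapping!). Copied 'NNMN' from pos 5. Output: "NMNNMNNMNNMN"
Token 7: backref(off=6, len=3). Copied 'NMN' from pos 6. Output: "NMNNMNNMNNMNNMN"
Token 8: backref(off=5, len=1). Copied 'M' from pos 10. Output: "NMNNMNNMNNMNNMNM"
Token 9: literal('R'). Output: "NMNNMNNMNNMNNMNMR"
Token 10: backref(off=2, len=4) (overlapping!). Copied 'MRMR' from pos 15. Output: "NMNNMNNMNNMNNMNMRMRMR"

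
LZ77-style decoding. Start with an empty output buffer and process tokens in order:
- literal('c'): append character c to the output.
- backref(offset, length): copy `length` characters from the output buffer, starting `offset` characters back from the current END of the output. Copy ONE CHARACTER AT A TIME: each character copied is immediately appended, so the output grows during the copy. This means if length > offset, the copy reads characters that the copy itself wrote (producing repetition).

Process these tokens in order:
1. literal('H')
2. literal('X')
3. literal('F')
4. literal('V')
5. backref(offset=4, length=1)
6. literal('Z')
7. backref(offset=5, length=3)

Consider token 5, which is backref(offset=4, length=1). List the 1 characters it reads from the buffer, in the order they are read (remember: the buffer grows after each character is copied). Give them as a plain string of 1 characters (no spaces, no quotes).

Answer: H

Derivation:
Token 1: literal('H'). Output: "H"
Token 2: literal('X'). Output: "HX"
Token 3: literal('F'). Output: "HXF"
Token 4: literal('V'). Output: "HXFV"
Token 5: backref(off=4, len=1). Buffer before: "HXFV" (len 4)
  byte 1: read out[0]='H', append. Buffer now: "HXFVH"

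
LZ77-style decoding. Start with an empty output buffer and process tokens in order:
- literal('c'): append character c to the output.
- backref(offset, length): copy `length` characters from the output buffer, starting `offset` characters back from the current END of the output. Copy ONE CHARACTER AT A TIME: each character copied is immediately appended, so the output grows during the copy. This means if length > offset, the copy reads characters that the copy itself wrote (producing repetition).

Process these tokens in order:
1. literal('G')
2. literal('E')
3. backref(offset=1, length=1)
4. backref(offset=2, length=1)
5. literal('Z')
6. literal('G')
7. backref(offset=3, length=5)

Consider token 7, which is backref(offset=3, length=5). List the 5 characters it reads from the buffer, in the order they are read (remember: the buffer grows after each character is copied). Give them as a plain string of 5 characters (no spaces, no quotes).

Answer: EZGEZ

Derivation:
Token 1: literal('G'). Output: "G"
Token 2: literal('E'). Output: "GE"
Token 3: backref(off=1, len=1). Copied 'E' from pos 1. Output: "GEE"
Token 4: backref(off=2, len=1). Copied 'E' from pos 1. Output: "GEEE"
Token 5: literal('Z'). Output: "GEEEZ"
Token 6: literal('G'). Output: "GEEEZG"
Token 7: backref(off=3, len=5). Buffer before: "GEEEZG" (len 6)
  byte 1: read out[3]='E', append. Buffer now: "GEEEZGE"
  byte 2: read out[4]='Z', append. Buffer now: "GEEEZGEZ"
  byte 3: read out[5]='G', append. Buffer now: "GEEEZGEZG"
  byte 4: read out[6]='E', append. Buffer now: "GEEEZGEZGE"
  byte 5: read out[7]='Z', append. Buffer now: "GEEEZGEZGEZ"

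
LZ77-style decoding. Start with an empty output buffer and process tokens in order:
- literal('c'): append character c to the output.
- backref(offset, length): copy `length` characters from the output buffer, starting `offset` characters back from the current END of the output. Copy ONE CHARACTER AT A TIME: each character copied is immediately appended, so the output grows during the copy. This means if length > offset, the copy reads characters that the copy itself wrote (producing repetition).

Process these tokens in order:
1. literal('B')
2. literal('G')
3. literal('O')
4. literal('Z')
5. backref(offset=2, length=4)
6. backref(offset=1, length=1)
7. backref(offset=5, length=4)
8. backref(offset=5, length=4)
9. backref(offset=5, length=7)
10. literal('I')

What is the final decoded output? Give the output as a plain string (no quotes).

Token 1: literal('B'). Output: "B"
Token 2: literal('G'). Output: "BG"
Token 3: literal('O'). Output: "BGO"
Token 4: literal('Z'). Output: "BGOZ"
Token 5: backref(off=2, len=4) (overlapping!). Copied 'OZOZ' from pos 2. Output: "BGOZOZOZ"
Token 6: backref(off=1, len=1). Copied 'Z' from pos 7. Output: "BGOZOZOZZ"
Token 7: backref(off=5, len=4). Copied 'OZOZ' from pos 4. Output: "BGOZOZOZZOZOZ"
Token 8: backref(off=5, len=4). Copied 'ZOZO' from pos 8. Output: "BGOZOZOZZOZOZZOZO"
Token 9: backref(off=5, len=7) (overlapping!). Copied 'ZZOZOZZ' from pos 12. Output: "BGOZOZOZZOZOZZOZOZZOZOZZ"
Token 10: literal('I'). Output: "BGOZOZOZZOZOZZOZOZZOZOZZI"

Answer: BGOZOZOZZOZOZZOZOZZOZOZZI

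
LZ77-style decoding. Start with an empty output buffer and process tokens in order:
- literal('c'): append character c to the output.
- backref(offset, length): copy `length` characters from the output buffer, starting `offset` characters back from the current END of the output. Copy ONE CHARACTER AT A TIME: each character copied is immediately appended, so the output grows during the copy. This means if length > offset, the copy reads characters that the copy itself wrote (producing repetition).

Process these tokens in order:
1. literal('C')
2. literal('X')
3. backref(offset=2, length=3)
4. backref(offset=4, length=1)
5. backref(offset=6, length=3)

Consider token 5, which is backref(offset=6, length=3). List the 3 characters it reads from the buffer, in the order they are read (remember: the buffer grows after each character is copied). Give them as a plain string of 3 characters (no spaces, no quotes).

Answer: CXC

Derivation:
Token 1: literal('C'). Output: "C"
Token 2: literal('X'). Output: "CX"
Token 3: backref(off=2, len=3) (overlapping!). Copied 'CXC' from pos 0. Output: "CXCXC"
Token 4: backref(off=4, len=1). Copied 'X' from pos 1. Output: "CXCXCX"
Token 5: backref(off=6, len=3). Buffer before: "CXCXCX" (len 6)
  byte 1: read out[0]='C', append. Buffer now: "CXCXCXC"
  byte 2: read out[1]='X', append. Buffer now: "CXCXCXCX"
  byte 3: read out[2]='C', append. Buffer now: "CXCXCXCXC"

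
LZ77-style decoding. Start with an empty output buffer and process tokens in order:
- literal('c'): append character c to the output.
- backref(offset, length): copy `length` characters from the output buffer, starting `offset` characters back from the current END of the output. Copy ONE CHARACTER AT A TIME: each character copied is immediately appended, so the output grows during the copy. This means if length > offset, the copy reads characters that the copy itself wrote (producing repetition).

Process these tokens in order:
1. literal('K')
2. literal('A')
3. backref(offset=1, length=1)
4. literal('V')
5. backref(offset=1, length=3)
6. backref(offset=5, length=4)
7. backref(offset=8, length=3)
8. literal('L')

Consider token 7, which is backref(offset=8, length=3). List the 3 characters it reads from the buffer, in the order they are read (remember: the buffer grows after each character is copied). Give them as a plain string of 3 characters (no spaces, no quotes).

Token 1: literal('K'). Output: "K"
Token 2: literal('A'). Output: "KA"
Token 3: backref(off=1, len=1). Copied 'A' from pos 1. Output: "KAA"
Token 4: literal('V'). Output: "KAAV"
Token 5: backref(off=1, len=3) (overlapping!). Copied 'VVV' from pos 3. Output: "KAAVVVV"
Token 6: backref(off=5, len=4). Copied 'AVVV' from pos 2. Output: "KAAVVVVAVVV"
Token 7: backref(off=8, len=3). Buffer before: "KAAVVVVAVVV" (len 11)
  byte 1: read out[3]='V', append. Buffer now: "KAAVVVVAVVVV"
  byte 2: read out[4]='V', append. Buffer now: "KAAVVVVAVVVVV"
  byte 3: read out[5]='V', append. Buffer now: "KAAVVVVAVVVVVV"

Answer: VVV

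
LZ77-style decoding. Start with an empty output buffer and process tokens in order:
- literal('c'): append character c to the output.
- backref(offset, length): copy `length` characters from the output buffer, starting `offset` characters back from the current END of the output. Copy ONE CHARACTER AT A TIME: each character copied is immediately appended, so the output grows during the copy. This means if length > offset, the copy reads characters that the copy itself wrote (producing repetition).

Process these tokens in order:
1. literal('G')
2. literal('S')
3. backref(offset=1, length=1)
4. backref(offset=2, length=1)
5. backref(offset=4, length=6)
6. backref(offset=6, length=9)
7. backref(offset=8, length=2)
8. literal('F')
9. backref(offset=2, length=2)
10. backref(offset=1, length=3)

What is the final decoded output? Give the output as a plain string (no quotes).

Answer: GSSSGSSSGSGSSSGSGSSSSFSFFFF

Derivation:
Token 1: literal('G'). Output: "G"
Token 2: literal('S'). Output: "GS"
Token 3: backref(off=1, len=1). Copied 'S' from pos 1. Output: "GSS"
Token 4: backref(off=2, len=1). Copied 'S' from pos 1. Output: "GSSS"
Token 5: backref(off=4, len=6) (overlapping!). Copied 'GSSSGS' from pos 0. Output: "GSSSGSSSGS"
Token 6: backref(off=6, len=9) (overlapping!). Copied 'GSSSGSGSS' from pos 4. Output: "GSSSGSSSGSGSSSGSGSS"
Token 7: backref(off=8, len=2). Copied 'SS' from pos 11. Output: "GSSSGSSSGSGSSSGSGSSSS"
Token 8: literal('F'). Output: "GSSSGSSSGSGSSSGSGSSSSF"
Token 9: backref(off=2, len=2). Copied 'SF' from pos 20. Output: "GSSSGSSSGSGSSSGSGSSSSFSF"
Token 10: backref(off=1, len=3) (overlapping!). Copied 'FFF' from pos 23. Output: "GSSSGSSSGSGSSSGSGSSSSFSFFFF"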